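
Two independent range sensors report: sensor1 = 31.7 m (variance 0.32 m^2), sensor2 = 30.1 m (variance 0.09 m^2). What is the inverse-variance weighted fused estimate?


w1 = (1/var1) / (1/var1 + 1/var2)
   = 3.125 / (3.125 + 11.1111) = 0.2195
w2 = 1 - w1 = 0.7805
fused = w1*s1 + w2*s2 = 6.9585 + 23.4927
= 30.4512 m


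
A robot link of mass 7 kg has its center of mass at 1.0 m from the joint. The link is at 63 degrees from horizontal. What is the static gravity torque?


tau = m*g*L*cos(angle)
= 7 * 9.81 * 1.0 * cos(63 deg)
= 7 * 9.81 * 1.0 * 0.454
= 31.1755 Nm


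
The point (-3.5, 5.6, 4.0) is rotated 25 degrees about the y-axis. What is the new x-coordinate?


Rotation about y-axis: x' = x*cos(theta) + z*sin(theta)
= -3.5 * 0.9063 + 4.0 * 0.4226
= -1.4816


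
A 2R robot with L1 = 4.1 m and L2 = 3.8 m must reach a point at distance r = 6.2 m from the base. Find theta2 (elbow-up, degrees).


cos(theta2) = (r^2 - L1^2 - L2^2) / (2*L1*L2)
cos(theta2) = (38.44 - 16.81 - 14.44) / 31.16
cos(theta2) = 0.230745
theta2 = 76.6591 degrees


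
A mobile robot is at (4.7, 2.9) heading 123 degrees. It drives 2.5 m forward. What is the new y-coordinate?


y_new = y0 + d*sin(theta)
= 2.9 + 2.5*sin(123)
= 2.9 + 2.0967
= 4.9967


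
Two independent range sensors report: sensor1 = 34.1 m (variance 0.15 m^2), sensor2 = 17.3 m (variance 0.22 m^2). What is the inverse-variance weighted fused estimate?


w1 = (1/var1) / (1/var1 + 1/var2)
   = 6.6667 / (6.6667 + 4.5455) = 0.5946
w2 = 1 - w1 = 0.4054
fused = w1*s1 + w2*s2 = 20.2757 + 7.0135
= 27.2892 m


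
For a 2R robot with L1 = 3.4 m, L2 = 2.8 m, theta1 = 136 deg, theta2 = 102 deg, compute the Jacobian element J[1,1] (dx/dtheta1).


J[1,1] = -L1*sin(t1) - L2*sin(t1+t2)
= -3.4*sin(136) - 2.8*sin(238)
= 0.0127


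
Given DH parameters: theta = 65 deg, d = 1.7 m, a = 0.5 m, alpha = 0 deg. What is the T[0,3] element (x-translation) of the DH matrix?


T[0,3] = a * cos(theta)
= 0.5 * cos(65 deg)
= 0.5 * 0.4226
= 0.2113


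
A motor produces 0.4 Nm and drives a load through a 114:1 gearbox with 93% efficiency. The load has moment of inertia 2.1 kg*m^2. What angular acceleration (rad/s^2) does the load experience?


tau_out = tau_motor * N * eta
= 0.4 * 114 * 0.93 = 42.408 Nm
alpha = tau_out / I = 42.408 / 2.1
= 20.1943 rad/s^2


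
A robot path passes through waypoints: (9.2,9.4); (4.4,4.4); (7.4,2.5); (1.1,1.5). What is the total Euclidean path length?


Segment lengths:
  seg1 = sqrt((-4.8)^2 + (-5.0)^2) = 6.9311
  seg2 = sqrt((3.0)^2 + (-1.9)^2) = 3.5511
  seg3 = sqrt((-6.3)^2 + (-1.0)^2) = 6.3789
Total = 16.861


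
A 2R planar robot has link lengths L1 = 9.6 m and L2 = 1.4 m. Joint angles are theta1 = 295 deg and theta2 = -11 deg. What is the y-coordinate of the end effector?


Convert angles to radians: theta1 = 5.1487, theta2 = -0.192
y = L1*sin(theta1) + L2*sin(theta1+theta2)
y = -8.7006 + -1.3584
y = -10.059


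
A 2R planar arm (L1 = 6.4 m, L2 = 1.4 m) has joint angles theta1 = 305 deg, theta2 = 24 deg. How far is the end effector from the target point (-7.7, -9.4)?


End effector via forward kinematics:
x = L1*cos(t1) + L2*cos(t1+t2) = 4.8709
y = L1*sin(t1) + L2*sin(t1+t2) = -5.9636
Distance to target:
d = sqrt((-7.7 - 4.8709)^2 + (-9.4 - -5.9636)^2)
= sqrt(158.0281 + 11.8087)
= 13.0321 m


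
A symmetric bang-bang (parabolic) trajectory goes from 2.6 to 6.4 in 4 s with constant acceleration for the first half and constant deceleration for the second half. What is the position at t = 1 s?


Symmetric rest-to-rest: each phase covers (pf-p0)/2 in time T/2. 0.5*a*(T/2)^2 = (pf-p0)/2 => a = 4*(pf-p0)/T^2
a = 4*(6.4-2.6)/4^2 = 0.95
t = 1 is in the acceleration phase (t <= T/2).
p = p0 + 0.5*a*t^2 = 2.6 + 0.5*0.95*1^2
= 3.075


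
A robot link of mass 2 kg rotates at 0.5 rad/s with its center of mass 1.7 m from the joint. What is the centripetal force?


F = m * omega^2 * r
= 2 * 0.5^2 * 1.7
= 2 * 0.25 * 1.7
= 0.85 N


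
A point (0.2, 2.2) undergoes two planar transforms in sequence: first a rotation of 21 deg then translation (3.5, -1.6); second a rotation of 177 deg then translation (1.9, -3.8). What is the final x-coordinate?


After transform 1:
x1 = cos(21)*0.2 - sin(21)*2.2 + 3.5 = 2.8983
y1 = sin(21)*0.2 + cos(21)*2.2 + -1.6 = 0.5256
After transform 2:
x2 = cos(177)*2.8983 - sin(177)*0.5256 + 1.9
= -1.0218


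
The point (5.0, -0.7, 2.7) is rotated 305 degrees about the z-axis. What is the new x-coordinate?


Rotation about z-axis: x' = x*cos(theta) - y*sin(theta)
= 5.0 * 0.5736 - -0.7 * -0.8192
= 2.2945


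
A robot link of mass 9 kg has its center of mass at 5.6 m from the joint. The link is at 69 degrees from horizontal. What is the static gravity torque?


tau = m*g*L*cos(angle)
= 9 * 9.81 * 5.6 * cos(69 deg)
= 9 * 9.81 * 5.6 * 0.3584
= 177.1857 Nm


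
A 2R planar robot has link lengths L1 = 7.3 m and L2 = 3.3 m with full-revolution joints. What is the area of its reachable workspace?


r_max = L1 + L2 = 10.6 m
r_min = |L1 - L2| = 4.0 m
Area = pi*(r_max^2 - r_min^2)
= pi*(112.36 - 16.0)
= pi * 96.36
= 302.7239 m^2


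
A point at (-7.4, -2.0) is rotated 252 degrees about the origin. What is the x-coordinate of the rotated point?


x' = x*cos(theta) - y*sin(theta)
cos(252 deg) = -0.309, sin(252 deg) = -0.9511
x' = -7.4 * -0.309 - -2.0 * -0.9511
= 2.2867 - 1.9021
= 0.3846


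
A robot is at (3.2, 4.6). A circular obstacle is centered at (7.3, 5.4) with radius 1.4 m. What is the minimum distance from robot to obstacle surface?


center_dist = sqrt((3.2-7.3)^2 + (4.6-5.4)^2)
= sqrt(16.81 + 0.64)
= 4.1773
min_dist = center_dist - radius = 4.1773 - 1.4 = 2.7773 m


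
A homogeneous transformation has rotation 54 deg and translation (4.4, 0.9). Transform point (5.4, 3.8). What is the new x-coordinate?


x' = cos(theta)*px - sin(theta)*py + tx
= 0.5878*5.4 - 0.809*3.8 + 4.4
= 4.4998


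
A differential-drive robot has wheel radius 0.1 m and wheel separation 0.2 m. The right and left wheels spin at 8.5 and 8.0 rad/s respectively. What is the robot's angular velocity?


vR = r*wR = 0.1*8.5 = 0.85 m/s
vL = r*wL = 0.1*8.0 = 0.8 m/s
v = (vR+vL)/2 = 0.825 m/s
omega = (vR-vL)/L = 0.25 rad/s
angular velocity = 0.25 rad/s


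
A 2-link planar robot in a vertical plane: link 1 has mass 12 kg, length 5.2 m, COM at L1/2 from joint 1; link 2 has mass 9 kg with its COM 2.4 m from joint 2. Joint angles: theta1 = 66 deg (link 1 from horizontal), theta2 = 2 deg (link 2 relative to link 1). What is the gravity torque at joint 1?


Horizontal distance from joint 1 to link-1 COM:
  x_c1 = (L1/2)*cos(t1) = 2.6 * 0.4067 = 1.0575 m
Horizontal distance from joint 1 to link-2 COM:
  x_c2 = L1*cos(t1) + Lc2*cos(t1+t2)
       = 5.2*0.4067 + 2.4*0.3746 = 3.0141 m
tau1 = m1*g*x_c1 + m2*g*x_c2
     = 12*9.81*1.0575 + 9*9.81*3.0141
     = 124.4907 + 266.1137
     = 390.6044 Nm


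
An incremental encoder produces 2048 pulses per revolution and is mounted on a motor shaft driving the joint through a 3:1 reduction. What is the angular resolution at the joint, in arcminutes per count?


counts per rev = 2048
effective counts at joint = 2048 * 3 = 6144
resolution = 360*60 / 6144
= 3.5156 arcmin/count


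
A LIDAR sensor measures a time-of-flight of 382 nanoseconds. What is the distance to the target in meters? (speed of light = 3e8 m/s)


tof = 382 ns = 3.82e-07 s
dist = c * tof / 2
= 3e8 * 3.82e-07 / 2
= 57.3 m


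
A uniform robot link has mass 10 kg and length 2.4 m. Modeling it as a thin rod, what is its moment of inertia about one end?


I = (1/3) * m * L^2
= (1/3) * 10 * 2.4^2
= 0.333333 * 10 * 5.76
= 19.2 kg*m^2


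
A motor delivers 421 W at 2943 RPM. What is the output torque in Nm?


omega = 2943 * 2*pi/60 = 308.1902 rad/s
tau = P / omega = 421 / 308.1902
= 1.366 Nm


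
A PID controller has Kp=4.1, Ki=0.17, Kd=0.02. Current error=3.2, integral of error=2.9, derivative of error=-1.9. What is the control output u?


u = Kp*e + Ki*int(e) + Kd*de/dt
= 4.1*3.2 + 0.17*2.9 + 0.02*(-1.9)
= 13.12 + 0.493 + -0.038
= 13.575


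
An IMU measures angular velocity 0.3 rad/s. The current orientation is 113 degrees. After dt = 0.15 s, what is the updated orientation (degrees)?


delta_theta = w * dt = 0.3 * 0.15 = 0.045 rad
= 2.5783 deg
theta_new = 113 + 2.5783 = 115.5783 deg


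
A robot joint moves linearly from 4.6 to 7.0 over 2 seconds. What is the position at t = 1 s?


s = t/T = 1/2 = 0.5
p(t) = p0 + (pf-p0)*s
= 4.6 + (7.0 - 4.6) * 0.5
= 5.8


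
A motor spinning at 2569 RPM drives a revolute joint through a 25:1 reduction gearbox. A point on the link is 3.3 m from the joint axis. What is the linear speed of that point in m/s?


omega_motor = 2569 * 2*pi/60 = 269.0251 rad/s
omega_joint = omega_motor / 25 = 10.761 rad/s
v = omega_joint * r = 10.761 * 3.3
= 35.5113 m/s


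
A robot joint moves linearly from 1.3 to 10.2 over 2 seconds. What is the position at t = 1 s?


s = t/T = 1/2 = 0.5
p(t) = p0 + (pf-p0)*s
= 1.3 + (10.2 - 1.3) * 0.5
= 5.75


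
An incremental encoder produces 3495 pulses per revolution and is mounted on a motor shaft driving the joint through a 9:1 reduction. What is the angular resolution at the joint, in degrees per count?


counts per rev = 3495
effective counts at joint = 3495 * 9 = 31455
resolution = 360 / 31455
= 0.0114 deg/count


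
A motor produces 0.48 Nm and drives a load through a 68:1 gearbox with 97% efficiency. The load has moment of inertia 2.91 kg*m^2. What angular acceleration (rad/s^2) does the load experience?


tau_out = tau_motor * N * eta
= 0.48 * 68 * 0.97 = 31.6608 Nm
alpha = tau_out / I = 31.6608 / 2.91
= 10.88 rad/s^2


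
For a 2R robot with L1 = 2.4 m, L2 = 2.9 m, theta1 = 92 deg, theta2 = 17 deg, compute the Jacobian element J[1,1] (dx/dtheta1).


J[1,1] = -L1*sin(t1) - L2*sin(t1+t2)
= -2.4*sin(92) - 2.9*sin(109)
= -5.1405


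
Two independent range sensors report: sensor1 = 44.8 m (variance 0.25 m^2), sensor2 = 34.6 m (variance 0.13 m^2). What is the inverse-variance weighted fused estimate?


w1 = (1/var1) / (1/var1 + 1/var2)
   = 4.0 / (4.0 + 7.6923) = 0.3421
w2 = 1 - w1 = 0.6579
fused = w1*s1 + w2*s2 = 15.3263 + 22.7632
= 38.0895 m


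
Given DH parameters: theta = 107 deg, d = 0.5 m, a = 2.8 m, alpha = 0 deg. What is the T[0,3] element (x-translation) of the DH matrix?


T[0,3] = a * cos(theta)
= 2.8 * cos(107 deg)
= 2.8 * -0.2924
= -0.8186


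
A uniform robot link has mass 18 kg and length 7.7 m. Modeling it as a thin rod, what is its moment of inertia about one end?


I = (1/3) * m * L^2
= (1/3) * 18 * 7.7^2
= 0.333333 * 18 * 59.29
= 355.74 kg*m^2


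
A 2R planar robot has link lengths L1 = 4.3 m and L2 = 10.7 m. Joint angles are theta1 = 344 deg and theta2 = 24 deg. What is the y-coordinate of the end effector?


Convert angles to radians: theta1 = 6.0039, theta2 = 0.4189
y = L1*sin(theta1) + L2*sin(theta1+theta2)
y = -1.1852 + 1.4892
y = 0.3039


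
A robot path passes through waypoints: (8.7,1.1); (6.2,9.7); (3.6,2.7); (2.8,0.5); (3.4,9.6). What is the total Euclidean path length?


Segment lengths:
  seg1 = sqrt((-2.5)^2 + (8.6)^2) = 8.956
  seg2 = sqrt((-2.6)^2 + (-7.0)^2) = 7.4673
  seg3 = sqrt((-0.8)^2 + (-2.2)^2) = 2.3409
  seg4 = sqrt((0.6)^2 + (9.1)^2) = 9.1198
Total = 27.884


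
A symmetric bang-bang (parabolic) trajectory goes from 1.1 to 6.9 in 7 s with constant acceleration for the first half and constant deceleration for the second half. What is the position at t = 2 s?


Symmetric rest-to-rest: each phase covers (pf-p0)/2 in time T/2. 0.5*a*(T/2)^2 = (pf-p0)/2 => a = 4*(pf-p0)/T^2
a = 4*(6.9-1.1)/7^2 = 0.4735
t = 2 is in the acceleration phase (t <= T/2).
p = p0 + 0.5*a*t^2 = 1.1 + 0.5*0.4735*2^2
= 2.0469


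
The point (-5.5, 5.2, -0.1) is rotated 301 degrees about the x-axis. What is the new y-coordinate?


Rotation about x-axis: y' = y*cos(theta) - z*sin(theta)
= 5.2 * 0.515 - -0.1 * -0.8572
= 2.5925


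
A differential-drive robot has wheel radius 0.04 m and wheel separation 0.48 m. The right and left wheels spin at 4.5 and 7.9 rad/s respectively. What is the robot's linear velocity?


vR = r*wR = 0.04*4.5 = 0.18 m/s
vL = r*wL = 0.04*7.9 = 0.316 m/s
v = (vR+vL)/2 = 0.248 m/s
omega = (vR-vL)/L = -0.2833 rad/s
linear velocity = 0.248 m/s


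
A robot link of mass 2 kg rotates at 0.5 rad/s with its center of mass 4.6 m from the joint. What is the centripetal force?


F = m * omega^2 * r
= 2 * 0.5^2 * 4.6
= 2 * 0.25 * 4.6
= 2.3 N


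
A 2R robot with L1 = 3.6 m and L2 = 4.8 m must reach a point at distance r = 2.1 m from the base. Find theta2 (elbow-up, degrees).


cos(theta2) = (r^2 - L1^2 - L2^2) / (2*L1*L2)
cos(theta2) = (4.41 - 12.96 - 23.04) / 34.56
cos(theta2) = -0.914062
theta2 = 156.0729 degrees


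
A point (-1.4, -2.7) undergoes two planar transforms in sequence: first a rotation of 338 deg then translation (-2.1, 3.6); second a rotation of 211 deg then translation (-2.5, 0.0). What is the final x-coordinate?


After transform 1:
x1 = cos(338)*-1.4 - sin(338)*-2.7 + -2.1 = -4.4095
y1 = sin(338)*-1.4 + cos(338)*-2.7 + 3.6 = 1.6211
After transform 2:
x2 = cos(211)*-4.4095 - sin(211)*1.6211 + -2.5
= 2.1146


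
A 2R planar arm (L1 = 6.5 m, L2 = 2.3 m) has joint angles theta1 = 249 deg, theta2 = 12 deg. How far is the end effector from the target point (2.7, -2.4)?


End effector via forward kinematics:
x = L1*cos(t1) + L2*cos(t1+t2) = -2.6892
y = L1*sin(t1) + L2*sin(t1+t2) = -8.34
Distance to target:
d = sqrt((2.7 - -2.6892)^2 + (-2.4 - -8.34)^2)
= sqrt(29.0434 + 35.2831)
= 8.0204 m


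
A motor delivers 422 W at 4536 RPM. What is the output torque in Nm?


omega = 4536 * 2*pi/60 = 475.0088 rad/s
tau = P / omega = 422 / 475.0088
= 0.8884 Nm


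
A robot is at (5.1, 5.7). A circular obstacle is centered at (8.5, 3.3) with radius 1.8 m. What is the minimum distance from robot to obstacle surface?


center_dist = sqrt((5.1-8.5)^2 + (5.7-3.3)^2)
= sqrt(11.56 + 5.76)
= 4.1617
min_dist = center_dist - radius = 4.1617 - 1.8 = 2.3617 m


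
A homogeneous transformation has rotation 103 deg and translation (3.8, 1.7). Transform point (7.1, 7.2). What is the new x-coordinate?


x' = cos(theta)*px - sin(theta)*py + tx
= -0.225*7.1 - 0.9744*7.2 + 3.8
= -4.8126


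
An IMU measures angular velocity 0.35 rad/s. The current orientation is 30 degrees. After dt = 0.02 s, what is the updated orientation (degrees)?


delta_theta = w * dt = 0.35 * 0.02 = 0.007 rad
= 0.4011 deg
theta_new = 30 + 0.4011 = 30.4011 deg


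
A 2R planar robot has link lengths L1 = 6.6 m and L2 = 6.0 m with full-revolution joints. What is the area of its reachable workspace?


r_max = L1 + L2 = 12.6 m
r_min = |L1 - L2| = 0.6 m
Area = pi*(r_max^2 - r_min^2)
= pi*(158.76 - 0.36)
= pi * 158.4
= 497.6283 m^2


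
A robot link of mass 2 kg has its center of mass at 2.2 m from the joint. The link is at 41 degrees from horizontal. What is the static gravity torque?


tau = m*g*L*cos(angle)
= 2 * 9.81 * 2.2 * cos(41 deg)
= 2 * 9.81 * 2.2 * 0.7547
= 32.5763 Nm


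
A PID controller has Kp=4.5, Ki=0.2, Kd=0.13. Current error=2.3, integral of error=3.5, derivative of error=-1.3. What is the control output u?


u = Kp*e + Ki*int(e) + Kd*de/dt
= 4.5*2.3 + 0.2*3.5 + 0.13*(-1.3)
= 10.35 + 0.7 + -0.169
= 10.881


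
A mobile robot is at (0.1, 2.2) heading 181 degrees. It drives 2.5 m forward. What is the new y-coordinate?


y_new = y0 + d*sin(theta)
= 2.2 + 2.5*sin(181)
= 2.2 + -0.0436
= 2.1564


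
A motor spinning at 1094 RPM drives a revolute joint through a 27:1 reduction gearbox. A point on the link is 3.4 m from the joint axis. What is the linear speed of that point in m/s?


omega_motor = 1094 * 2*pi/60 = 114.5634 rad/s
omega_joint = omega_motor / 27 = 4.2431 rad/s
v = omega_joint * r = 4.2431 * 3.4
= 14.4265 m/s


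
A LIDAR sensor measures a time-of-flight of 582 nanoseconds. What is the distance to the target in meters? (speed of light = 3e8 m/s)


tof = 582 ns = 5.82e-07 s
dist = c * tof / 2
= 3e8 * 5.82e-07 / 2
= 87.3 m


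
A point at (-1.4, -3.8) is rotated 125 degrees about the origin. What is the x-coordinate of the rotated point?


x' = x*cos(theta) - y*sin(theta)
cos(125 deg) = -0.5736, sin(125 deg) = 0.8192
x' = -1.4 * -0.5736 - -3.8 * 0.8192
= 0.803 - -3.1128
= 3.9158


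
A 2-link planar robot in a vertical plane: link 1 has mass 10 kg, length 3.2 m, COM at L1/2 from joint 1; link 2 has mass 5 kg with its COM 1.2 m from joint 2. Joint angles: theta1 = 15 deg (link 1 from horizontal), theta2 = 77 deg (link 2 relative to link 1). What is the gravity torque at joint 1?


Horizontal distance from joint 1 to link-1 COM:
  x_c1 = (L1/2)*cos(t1) = 1.6 * 0.9659 = 1.5455 m
Horizontal distance from joint 1 to link-2 COM:
  x_c2 = L1*cos(t1) + Lc2*cos(t1+t2)
       = 3.2*0.9659 + 1.2*-0.0349 = 3.0491 m
tau1 = m1*g*x_c1 + m2*g*x_c2
     = 10*9.81*1.5455 + 5*9.81*3.0491
     = 151.6117 + 149.5575
     = 301.1693 Nm


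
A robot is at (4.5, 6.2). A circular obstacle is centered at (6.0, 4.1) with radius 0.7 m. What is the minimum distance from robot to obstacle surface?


center_dist = sqrt((4.5-6.0)^2 + (6.2-4.1)^2)
= sqrt(2.25 + 4.41)
= 2.5807
min_dist = center_dist - radius = 2.5807 - 0.7 = 1.8807 m


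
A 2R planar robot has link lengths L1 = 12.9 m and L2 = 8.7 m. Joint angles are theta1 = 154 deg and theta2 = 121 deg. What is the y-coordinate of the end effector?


Convert angles to radians: theta1 = 2.6878, theta2 = 2.1118
y = L1*sin(theta1) + L2*sin(theta1+theta2)
y = 5.655 + -8.6669
y = -3.0119


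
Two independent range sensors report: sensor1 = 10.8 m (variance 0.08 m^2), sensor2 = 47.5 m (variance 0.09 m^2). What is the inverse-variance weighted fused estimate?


w1 = (1/var1) / (1/var1 + 1/var2)
   = 12.5 / (12.5 + 11.1111) = 0.5294
w2 = 1 - w1 = 0.4706
fused = w1*s1 + w2*s2 = 5.7176 + 22.3529
= 28.0706 m


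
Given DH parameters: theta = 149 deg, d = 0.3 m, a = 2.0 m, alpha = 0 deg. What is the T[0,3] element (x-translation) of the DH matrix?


T[0,3] = a * cos(theta)
= 2.0 * cos(149 deg)
= 2.0 * -0.8572
= -1.7143


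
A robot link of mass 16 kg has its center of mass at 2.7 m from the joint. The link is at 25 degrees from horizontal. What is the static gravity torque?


tau = m*g*L*cos(angle)
= 16 * 9.81 * 2.7 * cos(25 deg)
= 16 * 9.81 * 2.7 * 0.9063
= 384.086 Nm


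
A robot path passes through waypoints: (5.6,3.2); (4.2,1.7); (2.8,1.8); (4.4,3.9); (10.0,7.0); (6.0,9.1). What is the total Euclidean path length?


Segment lengths:
  seg1 = sqrt((-1.4)^2 + (-1.5)^2) = 2.0518
  seg2 = sqrt((-1.4)^2 + (0.1)^2) = 1.4036
  seg3 = sqrt((1.6)^2 + (2.1)^2) = 2.6401
  seg4 = sqrt((5.6)^2 + (3.1)^2) = 6.4008
  seg5 = sqrt((-4.0)^2 + (2.1)^2) = 4.5177
Total = 17.014


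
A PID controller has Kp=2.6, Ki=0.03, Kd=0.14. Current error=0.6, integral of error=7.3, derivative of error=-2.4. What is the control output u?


u = Kp*e + Ki*int(e) + Kd*de/dt
= 2.6*0.6 + 0.03*7.3 + 0.14*(-2.4)
= 1.56 + 0.219 + -0.336
= 1.443


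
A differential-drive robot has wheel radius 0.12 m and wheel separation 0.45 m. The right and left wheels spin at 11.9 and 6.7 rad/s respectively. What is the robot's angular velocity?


vR = r*wR = 0.12*11.9 = 1.428 m/s
vL = r*wL = 0.12*6.7 = 0.804 m/s
v = (vR+vL)/2 = 1.116 m/s
omega = (vR-vL)/L = 1.3867 rad/s
angular velocity = 1.3867 rad/s


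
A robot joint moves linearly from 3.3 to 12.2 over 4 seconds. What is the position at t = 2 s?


s = t/T = 2/4 = 0.5
p(t) = p0 + (pf-p0)*s
= 3.3 + (12.2 - 3.3) * 0.5
= 7.75


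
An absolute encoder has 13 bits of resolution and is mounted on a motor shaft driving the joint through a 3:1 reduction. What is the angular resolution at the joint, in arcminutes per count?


counts = 2^13 = 8192
effective counts at joint = 8192 * 3 = 24576
resolution = 360*60 / 24576
= 0.8789 arcmin/count


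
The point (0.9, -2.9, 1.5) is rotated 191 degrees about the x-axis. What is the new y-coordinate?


Rotation about x-axis: y' = y*cos(theta) - z*sin(theta)
= -2.9 * -0.9816 - 1.5 * -0.1908
= 3.1329


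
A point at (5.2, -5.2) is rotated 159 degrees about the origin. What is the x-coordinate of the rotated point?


x' = x*cos(theta) - y*sin(theta)
cos(159 deg) = -0.9336, sin(159 deg) = 0.3584
x' = 5.2 * -0.9336 - -5.2 * 0.3584
= -4.8546 - -1.8635
= -2.9911


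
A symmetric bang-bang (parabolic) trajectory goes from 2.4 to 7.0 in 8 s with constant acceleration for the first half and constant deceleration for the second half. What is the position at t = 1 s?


Symmetric rest-to-rest: each phase covers (pf-p0)/2 in time T/2. 0.5*a*(T/2)^2 = (pf-p0)/2 => a = 4*(pf-p0)/T^2
a = 4*(7.0-2.4)/8^2 = 0.2875
t = 1 is in the acceleration phase (t <= T/2).
p = p0 + 0.5*a*t^2 = 2.4 + 0.5*0.2875*1^2
= 2.5437


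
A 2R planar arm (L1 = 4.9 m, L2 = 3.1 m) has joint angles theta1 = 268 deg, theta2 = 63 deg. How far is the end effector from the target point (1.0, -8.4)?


End effector via forward kinematics:
x = L1*cos(t1) + L2*cos(t1+t2) = 2.5403
y = L1*sin(t1) + L2*sin(t1+t2) = -6.3999
Distance to target:
d = sqrt((1.0 - 2.5403)^2 + (-8.4 - -6.3999)^2)
= sqrt(2.3726 + 4.0003)
= 2.5245 m


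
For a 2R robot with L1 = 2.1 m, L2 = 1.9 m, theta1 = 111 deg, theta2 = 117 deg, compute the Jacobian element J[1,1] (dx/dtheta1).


J[1,1] = -L1*sin(t1) - L2*sin(t1+t2)
= -2.1*sin(111) - 1.9*sin(228)
= -0.5485


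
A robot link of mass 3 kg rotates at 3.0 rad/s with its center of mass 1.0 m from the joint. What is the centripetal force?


F = m * omega^2 * r
= 3 * 3.0^2 * 1.0
= 3 * 9.0 * 1.0
= 27.0 N


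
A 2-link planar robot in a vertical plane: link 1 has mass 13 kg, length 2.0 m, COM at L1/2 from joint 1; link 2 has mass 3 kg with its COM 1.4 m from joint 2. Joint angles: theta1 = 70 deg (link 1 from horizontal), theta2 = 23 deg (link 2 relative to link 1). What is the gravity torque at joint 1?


Horizontal distance from joint 1 to link-1 COM:
  x_c1 = (L1/2)*cos(t1) = 1.0 * 0.342 = 0.342 m
Horizontal distance from joint 1 to link-2 COM:
  x_c2 = L1*cos(t1) + Lc2*cos(t1+t2)
       = 2.0*0.342 + 1.4*-0.0523 = 0.6108 m
tau1 = m1*g*x_c1 + m2*g*x_c2
     = 13*9.81*0.342 + 3*9.81*0.6108
     = 43.6178 + 17.975
     = 61.5928 Nm


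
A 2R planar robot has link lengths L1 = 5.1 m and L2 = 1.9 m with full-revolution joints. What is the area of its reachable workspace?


r_max = L1 + L2 = 7.0 m
r_min = |L1 - L2| = 3.2 m
Area = pi*(r_max^2 - r_min^2)
= pi*(49.0 - 10.24)
= pi * 38.76
= 121.7681 m^2


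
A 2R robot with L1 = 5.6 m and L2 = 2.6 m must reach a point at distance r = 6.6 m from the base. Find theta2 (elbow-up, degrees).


cos(theta2) = (r^2 - L1^2 - L2^2) / (2*L1*L2)
cos(theta2) = (43.56 - 31.36 - 6.76) / 29.12
cos(theta2) = 0.186813
theta2 = 79.2331 degrees


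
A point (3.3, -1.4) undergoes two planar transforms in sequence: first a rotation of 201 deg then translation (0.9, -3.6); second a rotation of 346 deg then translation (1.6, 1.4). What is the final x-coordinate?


After transform 1:
x1 = cos(201)*3.3 - sin(201)*-1.4 + 0.9 = -2.6825
y1 = sin(201)*3.3 + cos(201)*-1.4 + -3.6 = -3.4756
After transform 2:
x2 = cos(346)*-2.6825 - sin(346)*-3.4756 + 1.6
= -1.8437


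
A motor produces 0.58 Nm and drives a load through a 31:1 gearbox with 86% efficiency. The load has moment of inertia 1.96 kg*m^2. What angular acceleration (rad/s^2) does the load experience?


tau_out = tau_motor * N * eta
= 0.58 * 31 * 0.86 = 15.4628 Nm
alpha = tau_out / I = 15.4628 / 1.96
= 7.8892 rad/s^2


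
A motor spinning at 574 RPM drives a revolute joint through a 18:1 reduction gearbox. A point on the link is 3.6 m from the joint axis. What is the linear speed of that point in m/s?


omega_motor = 574 * 2*pi/60 = 60.1091 rad/s
omega_joint = omega_motor / 18 = 3.3394 rad/s
v = omega_joint * r = 3.3394 * 3.6
= 12.0218 m/s


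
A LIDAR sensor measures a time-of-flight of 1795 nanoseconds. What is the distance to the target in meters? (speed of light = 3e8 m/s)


tof = 1795 ns = 1.795e-06 s
dist = c * tof / 2
= 3e8 * 1.795e-06 / 2
= 269.25 m


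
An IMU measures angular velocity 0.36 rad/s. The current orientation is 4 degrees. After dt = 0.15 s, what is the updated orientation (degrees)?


delta_theta = w * dt = 0.36 * 0.15 = 0.054 rad
= 3.094 deg
theta_new = 4 + 3.094 = 7.094 deg


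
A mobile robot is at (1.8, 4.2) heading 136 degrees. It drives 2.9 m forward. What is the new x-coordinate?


x_new = x0 + d*cos(theta)
= 1.8 + 2.9*cos(136)
= 1.8 + -2.0861
= -0.2861


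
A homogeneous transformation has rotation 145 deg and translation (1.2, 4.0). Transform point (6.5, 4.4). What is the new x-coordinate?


x' = cos(theta)*px - sin(theta)*py + tx
= -0.8192*6.5 - 0.5736*4.4 + 1.2
= -6.6482


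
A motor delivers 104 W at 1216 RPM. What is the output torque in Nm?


omega = 1216 * 2*pi/60 = 127.3392 rad/s
tau = P / omega = 104 / 127.3392
= 0.8167 Nm


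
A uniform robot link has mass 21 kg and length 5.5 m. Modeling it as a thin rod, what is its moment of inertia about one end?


I = (1/3) * m * L^2
= (1/3) * 21 * 5.5^2
= 0.333333 * 21 * 30.25
= 211.75 kg*m^2


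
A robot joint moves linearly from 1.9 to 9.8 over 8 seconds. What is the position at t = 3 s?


s = t/T = 3/8 = 0.375
p(t) = p0 + (pf-p0)*s
= 1.9 + (9.8 - 1.9) * 0.375
= 4.8625


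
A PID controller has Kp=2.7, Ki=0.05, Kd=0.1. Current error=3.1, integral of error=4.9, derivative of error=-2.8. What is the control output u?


u = Kp*e + Ki*int(e) + Kd*de/dt
= 2.7*3.1 + 0.05*4.9 + 0.1*(-2.8)
= 8.37 + 0.245 + -0.28
= 8.335


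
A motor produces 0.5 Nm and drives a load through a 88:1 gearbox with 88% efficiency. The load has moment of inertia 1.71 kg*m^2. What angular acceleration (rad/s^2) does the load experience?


tau_out = tau_motor * N * eta
= 0.5 * 88 * 0.88 = 38.72 Nm
alpha = tau_out / I = 38.72 / 1.71
= 22.6433 rad/s^2


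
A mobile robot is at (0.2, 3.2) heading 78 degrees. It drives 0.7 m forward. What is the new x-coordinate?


x_new = x0 + d*cos(theta)
= 0.2 + 0.7*cos(78)
= 0.2 + 0.1455
= 0.3455


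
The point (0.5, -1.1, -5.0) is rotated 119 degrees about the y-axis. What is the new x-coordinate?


Rotation about y-axis: x' = x*cos(theta) + z*sin(theta)
= 0.5 * -0.4848 + -5.0 * 0.8746
= -4.6155


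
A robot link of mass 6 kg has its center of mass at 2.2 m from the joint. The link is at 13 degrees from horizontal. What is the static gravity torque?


tau = m*g*L*cos(angle)
= 6 * 9.81 * 2.2 * cos(13 deg)
= 6 * 9.81 * 2.2 * 0.9744
= 126.1731 Nm


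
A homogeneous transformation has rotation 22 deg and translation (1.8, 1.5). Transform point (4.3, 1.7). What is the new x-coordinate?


x' = cos(theta)*px - sin(theta)*py + tx
= 0.9272*4.3 - 0.3746*1.7 + 1.8
= 5.1501


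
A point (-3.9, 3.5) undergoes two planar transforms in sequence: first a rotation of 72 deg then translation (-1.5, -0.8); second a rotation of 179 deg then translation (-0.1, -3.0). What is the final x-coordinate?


After transform 1:
x1 = cos(72)*-3.9 - sin(72)*3.5 + -1.5 = -6.0339
y1 = sin(72)*-3.9 + cos(72)*3.5 + -0.8 = -3.4276
After transform 2:
x2 = cos(179)*-6.0339 - sin(179)*-3.4276 + -0.1
= 5.9928


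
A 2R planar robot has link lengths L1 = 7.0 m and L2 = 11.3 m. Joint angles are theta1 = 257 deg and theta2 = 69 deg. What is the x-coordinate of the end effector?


Convert angles to radians: theta1 = 4.4855, theta2 = 1.2043
x = L1*cos(theta1) + L2*cos(theta1+theta2)
x = -1.5747 + 9.3681
x = 7.7935


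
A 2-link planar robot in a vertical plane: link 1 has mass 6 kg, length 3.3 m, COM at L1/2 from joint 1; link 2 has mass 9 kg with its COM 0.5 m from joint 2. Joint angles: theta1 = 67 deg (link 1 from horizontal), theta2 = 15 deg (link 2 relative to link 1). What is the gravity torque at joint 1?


Horizontal distance from joint 1 to link-1 COM:
  x_c1 = (L1/2)*cos(t1) = 1.65 * 0.3907 = 0.6447 m
Horizontal distance from joint 1 to link-2 COM:
  x_c2 = L1*cos(t1) + Lc2*cos(t1+t2)
       = 3.3*0.3907 + 0.5*0.1392 = 1.359 m
tau1 = m1*g*x_c1 + m2*g*x_c2
     = 6*9.81*0.6447 + 9*9.81*1.359
     = 37.9474 + 119.986
     = 157.9335 Nm


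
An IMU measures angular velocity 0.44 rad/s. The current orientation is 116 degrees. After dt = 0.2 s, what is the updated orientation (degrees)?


delta_theta = w * dt = 0.44 * 0.2 = 0.088 rad
= 5.042 deg
theta_new = 116 + 5.042 = 121.042 deg


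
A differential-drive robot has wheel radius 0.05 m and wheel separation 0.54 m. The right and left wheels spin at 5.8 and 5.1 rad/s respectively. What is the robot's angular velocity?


vR = r*wR = 0.05*5.8 = 0.29 m/s
vL = r*wL = 0.05*5.1 = 0.255 m/s
v = (vR+vL)/2 = 0.2725 m/s
omega = (vR-vL)/L = 0.0648 rad/s
angular velocity = 0.0648 rad/s


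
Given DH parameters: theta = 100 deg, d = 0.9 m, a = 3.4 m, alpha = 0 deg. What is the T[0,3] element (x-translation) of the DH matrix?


T[0,3] = a * cos(theta)
= 3.4 * cos(100 deg)
= 3.4 * -0.1736
= -0.5904


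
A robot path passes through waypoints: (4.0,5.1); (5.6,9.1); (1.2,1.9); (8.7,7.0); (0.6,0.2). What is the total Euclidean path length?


Segment lengths:
  seg1 = sqrt((1.6)^2 + (4.0)^2) = 4.3081
  seg2 = sqrt((-4.4)^2 + (-7.2)^2) = 8.438
  seg3 = sqrt((7.5)^2 + (5.1)^2) = 9.0697
  seg4 = sqrt((-8.1)^2 + (-6.8)^2) = 10.5759
Total = 32.3918


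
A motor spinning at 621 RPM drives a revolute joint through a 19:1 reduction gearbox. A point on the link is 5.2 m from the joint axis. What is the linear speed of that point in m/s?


omega_motor = 621 * 2*pi/60 = 65.031 rad/s
omega_joint = omega_motor / 19 = 3.4227 rad/s
v = omega_joint * r = 3.4227 * 5.2
= 17.7979 m/s


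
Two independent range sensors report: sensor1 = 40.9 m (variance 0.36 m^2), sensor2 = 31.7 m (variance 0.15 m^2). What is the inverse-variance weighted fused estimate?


w1 = (1/var1) / (1/var1 + 1/var2)
   = 2.7778 / (2.7778 + 6.6667) = 0.2941
w2 = 1 - w1 = 0.7059
fused = w1*s1 + w2*s2 = 12.0294 + 22.3765
= 34.4059 m


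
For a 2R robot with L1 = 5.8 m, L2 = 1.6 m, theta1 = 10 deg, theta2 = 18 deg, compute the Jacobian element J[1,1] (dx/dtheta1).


J[1,1] = -L1*sin(t1) - L2*sin(t1+t2)
= -5.8*sin(10) - 1.6*sin(28)
= -1.7583


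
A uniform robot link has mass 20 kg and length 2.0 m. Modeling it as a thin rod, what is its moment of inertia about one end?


I = (1/3) * m * L^2
= (1/3) * 20 * 2.0^2
= 0.333333 * 20 * 4.0
= 26.6667 kg*m^2


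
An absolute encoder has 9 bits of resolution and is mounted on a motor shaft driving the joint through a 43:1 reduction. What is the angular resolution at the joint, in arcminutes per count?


counts = 2^9 = 512
effective counts at joint = 512 * 43 = 22016
resolution = 360*60 / 22016
= 0.9811 arcmin/count


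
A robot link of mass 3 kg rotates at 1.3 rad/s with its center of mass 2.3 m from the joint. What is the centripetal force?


F = m * omega^2 * r
= 3 * 1.3^2 * 2.3
= 3 * 1.69 * 2.3
= 11.661 N


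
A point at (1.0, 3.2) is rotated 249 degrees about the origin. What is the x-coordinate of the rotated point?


x' = x*cos(theta) - y*sin(theta)
cos(249 deg) = -0.3584, sin(249 deg) = -0.9336
x' = 1.0 * -0.3584 - 3.2 * -0.9336
= -0.3584 - -2.9875
= 2.6291


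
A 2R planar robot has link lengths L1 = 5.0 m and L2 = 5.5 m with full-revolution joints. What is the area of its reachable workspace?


r_max = L1 + L2 = 10.5 m
r_min = |L1 - L2| = 0.5 m
Area = pi*(r_max^2 - r_min^2)
= pi*(110.25 - 0.25)
= pi * 110.0
= 345.5752 m^2


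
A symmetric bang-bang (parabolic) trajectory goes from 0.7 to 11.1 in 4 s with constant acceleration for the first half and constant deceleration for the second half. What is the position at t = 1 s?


Symmetric rest-to-rest: each phase covers (pf-p0)/2 in time T/2. 0.5*a*(T/2)^2 = (pf-p0)/2 => a = 4*(pf-p0)/T^2
a = 4*(11.1-0.7)/4^2 = 2.6
t = 1 is in the acceleration phase (t <= T/2).
p = p0 + 0.5*a*t^2 = 0.7 + 0.5*2.6*1^2
= 2.0


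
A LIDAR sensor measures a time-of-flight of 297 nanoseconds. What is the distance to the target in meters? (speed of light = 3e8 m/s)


tof = 297 ns = 2.97e-07 s
dist = c * tof / 2
= 3e8 * 2.97e-07 / 2
= 44.55 m


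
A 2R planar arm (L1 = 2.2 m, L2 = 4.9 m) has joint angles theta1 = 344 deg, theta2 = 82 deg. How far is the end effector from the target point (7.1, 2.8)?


End effector via forward kinematics:
x = L1*cos(t1) + L2*cos(t1+t2) = 4.1078
y = L1*sin(t1) + L2*sin(t1+t2) = 3.87
Distance to target:
d = sqrt((7.1 - 4.1078)^2 + (2.8 - 3.87)^2)
= sqrt(8.9533 + 1.1448)
= 3.1778 m


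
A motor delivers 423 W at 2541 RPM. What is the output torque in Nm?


omega = 2541 * 2*pi/60 = 266.0929 rad/s
tau = P / omega = 423 / 266.0929
= 1.5897 Nm


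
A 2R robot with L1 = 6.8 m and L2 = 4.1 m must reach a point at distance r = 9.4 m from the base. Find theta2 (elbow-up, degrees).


cos(theta2) = (r^2 - L1^2 - L2^2) / (2*L1*L2)
cos(theta2) = (88.36 - 46.24 - 16.81) / 55.76
cos(theta2) = 0.45391
theta2 = 63.0052 degrees


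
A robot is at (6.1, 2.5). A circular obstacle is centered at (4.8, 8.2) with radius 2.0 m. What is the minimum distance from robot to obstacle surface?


center_dist = sqrt((6.1-4.8)^2 + (2.5-8.2)^2)
= sqrt(1.69 + 32.49)
= 5.8464
min_dist = center_dist - radius = 5.8464 - 2.0 = 3.8464 m


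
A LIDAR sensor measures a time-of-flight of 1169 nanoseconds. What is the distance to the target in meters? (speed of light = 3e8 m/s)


tof = 1169 ns = 1.169e-06 s
dist = c * tof / 2
= 3e8 * 1.169e-06 / 2
= 175.35 m


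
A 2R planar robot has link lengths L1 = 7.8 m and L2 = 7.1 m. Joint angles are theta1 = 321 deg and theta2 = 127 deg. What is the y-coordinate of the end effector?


Convert angles to radians: theta1 = 5.6025, theta2 = 2.2166
y = L1*sin(theta1) + L2*sin(theta1+theta2)
y = -4.9087 + 7.0957
y = 2.187


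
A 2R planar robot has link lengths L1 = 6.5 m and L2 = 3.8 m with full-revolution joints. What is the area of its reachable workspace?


r_max = L1 + L2 = 10.3 m
r_min = |L1 - L2| = 2.7 m
Area = pi*(r_max^2 - r_min^2)
= pi*(106.09 - 7.29)
= pi * 98.8
= 310.3894 m^2


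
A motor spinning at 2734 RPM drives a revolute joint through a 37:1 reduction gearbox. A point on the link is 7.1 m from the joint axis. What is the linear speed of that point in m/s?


omega_motor = 2734 * 2*pi/60 = 286.3038 rad/s
omega_joint = omega_motor / 37 = 7.7379 rad/s
v = omega_joint * r = 7.7379 * 7.1
= 54.9394 m/s


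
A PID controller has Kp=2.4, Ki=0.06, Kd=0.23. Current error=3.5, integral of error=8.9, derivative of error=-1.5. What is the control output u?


u = Kp*e + Ki*int(e) + Kd*de/dt
= 2.4*3.5 + 0.06*8.9 + 0.23*(-1.5)
= 8.4 + 0.534 + -0.345
= 8.589


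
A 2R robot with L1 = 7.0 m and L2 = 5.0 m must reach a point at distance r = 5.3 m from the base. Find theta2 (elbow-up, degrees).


cos(theta2) = (r^2 - L1^2 - L2^2) / (2*L1*L2)
cos(theta2) = (28.09 - 49.0 - 25.0) / 70.0
cos(theta2) = -0.655857
theta2 = 130.9847 degrees


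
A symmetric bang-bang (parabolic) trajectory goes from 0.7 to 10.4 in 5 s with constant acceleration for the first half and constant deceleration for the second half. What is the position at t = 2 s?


Symmetric rest-to-rest: each phase covers (pf-p0)/2 in time T/2. 0.5*a*(T/2)^2 = (pf-p0)/2 => a = 4*(pf-p0)/T^2
a = 4*(10.4-0.7)/5^2 = 1.552
t = 2 is in the acceleration phase (t <= T/2).
p = p0 + 0.5*a*t^2 = 0.7 + 0.5*1.552*2^2
= 3.804


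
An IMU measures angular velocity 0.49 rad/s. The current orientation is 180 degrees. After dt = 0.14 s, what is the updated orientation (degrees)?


delta_theta = w * dt = 0.49 * 0.14 = 0.0686 rad
= 3.9305 deg
theta_new = 180 + 3.9305 = 183.9305 deg


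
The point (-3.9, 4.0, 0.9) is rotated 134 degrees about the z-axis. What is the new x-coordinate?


Rotation about z-axis: x' = x*cos(theta) - y*sin(theta)
= -3.9 * -0.6947 - 4.0 * 0.7193
= -0.1682


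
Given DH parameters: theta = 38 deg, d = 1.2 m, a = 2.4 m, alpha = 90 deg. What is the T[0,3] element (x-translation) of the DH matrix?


T[0,3] = a * cos(theta)
= 2.4 * cos(38 deg)
= 2.4 * 0.788
= 1.8912


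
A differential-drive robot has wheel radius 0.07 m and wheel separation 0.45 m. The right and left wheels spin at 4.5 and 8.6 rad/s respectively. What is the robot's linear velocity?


vR = r*wR = 0.07*4.5 = 0.315 m/s
vL = r*wL = 0.07*8.6 = 0.602 m/s
v = (vR+vL)/2 = 0.4585 m/s
omega = (vR-vL)/L = -0.6378 rad/s
linear velocity = 0.4585 m/s


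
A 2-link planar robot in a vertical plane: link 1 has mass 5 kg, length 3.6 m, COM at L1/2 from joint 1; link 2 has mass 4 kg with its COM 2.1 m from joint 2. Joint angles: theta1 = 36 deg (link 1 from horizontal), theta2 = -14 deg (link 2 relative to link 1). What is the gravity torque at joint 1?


Horizontal distance from joint 1 to link-1 COM:
  x_c1 = (L1/2)*cos(t1) = 1.8 * 0.809 = 1.4562 m
Horizontal distance from joint 1 to link-2 COM:
  x_c2 = L1*cos(t1) + Lc2*cos(t1+t2)
       = 3.6*0.809 + 2.1*0.9272 = 4.8595 m
tau1 = m1*g*x_c1 + m2*g*x_c2
     = 5*9.81*1.4562 + 4*9.81*4.8595
     = 71.4281 + 190.6886
     = 262.1167 Nm


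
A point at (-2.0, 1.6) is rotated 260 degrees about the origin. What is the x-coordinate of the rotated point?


x' = x*cos(theta) - y*sin(theta)
cos(260 deg) = -0.1736, sin(260 deg) = -0.9848
x' = -2.0 * -0.1736 - 1.6 * -0.9848
= 0.3473 - -1.5757
= 1.923


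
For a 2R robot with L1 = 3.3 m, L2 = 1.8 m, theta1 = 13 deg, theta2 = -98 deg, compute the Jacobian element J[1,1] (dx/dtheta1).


J[1,1] = -L1*sin(t1) - L2*sin(t1+t2)
= -3.3*sin(13) - 1.8*sin(-85)
= 1.0508


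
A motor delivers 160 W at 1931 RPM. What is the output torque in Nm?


omega = 1931 * 2*pi/60 = 202.2138 rad/s
tau = P / omega = 160 / 202.2138
= 0.7912 Nm


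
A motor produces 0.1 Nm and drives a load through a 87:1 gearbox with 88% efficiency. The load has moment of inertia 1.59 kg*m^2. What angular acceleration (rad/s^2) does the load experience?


tau_out = tau_motor * N * eta
= 0.1 * 87 * 0.88 = 7.656 Nm
alpha = tau_out / I = 7.656 / 1.59
= 4.8151 rad/s^2


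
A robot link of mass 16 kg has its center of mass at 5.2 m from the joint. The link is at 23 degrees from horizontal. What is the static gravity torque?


tau = m*g*L*cos(angle)
= 16 * 9.81 * 5.2 * cos(23 deg)
= 16 * 9.81 * 5.2 * 0.9205
= 751.3087 Nm


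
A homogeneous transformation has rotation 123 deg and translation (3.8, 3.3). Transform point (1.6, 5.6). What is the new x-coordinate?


x' = cos(theta)*px - sin(theta)*py + tx
= -0.5446*1.6 - 0.8387*5.6 + 3.8
= -1.768


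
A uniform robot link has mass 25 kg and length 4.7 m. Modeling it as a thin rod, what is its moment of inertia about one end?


I = (1/3) * m * L^2
= (1/3) * 25 * 4.7^2
= 0.333333 * 25 * 22.09
= 184.0833 kg*m^2


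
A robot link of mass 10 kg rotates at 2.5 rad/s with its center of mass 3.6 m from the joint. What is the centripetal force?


F = m * omega^2 * r
= 10 * 2.5^2 * 3.6
= 10 * 6.25 * 3.6
= 225.0 N


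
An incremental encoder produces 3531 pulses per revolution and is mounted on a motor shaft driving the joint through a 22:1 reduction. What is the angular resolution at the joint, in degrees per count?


counts per rev = 3531
effective counts at joint = 3531 * 22 = 77682
resolution = 360 / 77682
= 0.0046 deg/count


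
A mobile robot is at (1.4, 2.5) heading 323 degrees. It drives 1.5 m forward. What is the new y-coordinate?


y_new = y0 + d*sin(theta)
= 2.5 + 1.5*sin(323)
= 2.5 + -0.9027
= 1.5973


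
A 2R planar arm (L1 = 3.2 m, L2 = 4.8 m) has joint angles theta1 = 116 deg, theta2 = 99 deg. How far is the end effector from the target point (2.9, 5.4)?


End effector via forward kinematics:
x = L1*cos(t1) + L2*cos(t1+t2) = -5.3347
y = L1*sin(t1) + L2*sin(t1+t2) = 0.123
Distance to target:
d = sqrt((2.9 - -5.3347)^2 + (5.4 - 0.123)^2)
= sqrt(67.8106 + 27.847)
= 9.7805 m
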